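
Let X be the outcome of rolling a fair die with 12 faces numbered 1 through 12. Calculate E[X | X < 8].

Given X < 8, X is equally likely to be any of {1, 2, 3, 4, 5, 6, 7}.
E[X | X < 8] = (1 + 2 + 3 + 4 + 5 + 6 + 7) / 7 = 4.

4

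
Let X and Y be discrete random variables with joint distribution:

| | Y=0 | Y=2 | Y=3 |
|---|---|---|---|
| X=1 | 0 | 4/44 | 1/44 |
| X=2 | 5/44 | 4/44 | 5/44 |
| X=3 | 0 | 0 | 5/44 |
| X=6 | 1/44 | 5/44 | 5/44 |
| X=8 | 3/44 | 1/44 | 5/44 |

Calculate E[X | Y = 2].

25/7

P(Y = 2) = 7/22.
Summing X·P(X=x,Y=y) over the conditioning event gives 25/22.
E[X | Y = 2] = (25/22) / (7/22) = 25/7.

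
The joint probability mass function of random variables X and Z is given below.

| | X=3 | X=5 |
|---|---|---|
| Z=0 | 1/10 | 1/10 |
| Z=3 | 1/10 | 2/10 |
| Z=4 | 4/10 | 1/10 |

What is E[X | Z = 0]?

4

P(Z = 0) = 1/5.
Summing X·P(X=x,Z=y) over the conditioning event gives 4/5.
E[X | Z = 0] = (4/5) / (1/5) = 4.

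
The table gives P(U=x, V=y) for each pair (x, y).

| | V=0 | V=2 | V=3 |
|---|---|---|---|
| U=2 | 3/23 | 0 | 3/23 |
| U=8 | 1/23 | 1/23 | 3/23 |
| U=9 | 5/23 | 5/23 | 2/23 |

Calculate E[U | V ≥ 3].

P(V ≥ 3) = 8/23.
Σ U·P over the event = 2·(3/23) + 8·(3/23) + 9·(2/23) = 48/23.
E[U | V ≥ 3] = (48/23) / (8/23) = 6.

6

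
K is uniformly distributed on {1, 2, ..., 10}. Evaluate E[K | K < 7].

7/2

Given K < 7, K is equally likely to be any of {1, 2, 3, 4, 5, 6}.
E[K | K < 7] = (1 + 2 + 3 + 4 + 5 + 6) / 6 = 7/2.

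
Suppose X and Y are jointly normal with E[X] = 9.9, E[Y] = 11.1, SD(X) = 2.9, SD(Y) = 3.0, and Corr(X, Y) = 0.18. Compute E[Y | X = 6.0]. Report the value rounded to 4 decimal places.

10.3738

E[Y | X=x] = μ_Y + ρ(σ_Y/σ_X)(x − μ_X) for jointly normal variables.
E[Y | X=6.0] = 11.1 + (0.18)·(3.0/2.9)·(6.0 − (9.9)) = 11.1 + (0.18621)·(-3.9) = 10.3738.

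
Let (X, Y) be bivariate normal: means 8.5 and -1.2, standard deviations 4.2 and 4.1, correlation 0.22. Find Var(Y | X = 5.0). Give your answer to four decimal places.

15.9964

For a bivariate normal, Var(Y | X=x) = σ_Y²(1 − ρ²).
Var(Y | X=5.0) = (4.1)²·(1 − (0.22)²) = 16.81·0.9516 = 15.9964.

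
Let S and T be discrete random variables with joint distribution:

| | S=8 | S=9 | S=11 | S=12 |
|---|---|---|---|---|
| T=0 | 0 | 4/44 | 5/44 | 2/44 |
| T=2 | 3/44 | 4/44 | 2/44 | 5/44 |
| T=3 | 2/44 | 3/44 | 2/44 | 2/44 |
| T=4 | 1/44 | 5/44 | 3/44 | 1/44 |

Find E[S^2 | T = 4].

488/5

P(T = 4) = 5/22.
Summing S^2·P(S=x,T=y) over the conditioning event gives 244/11.
E[S^2 | T = 4] = (244/11) / (5/22) = 488/5.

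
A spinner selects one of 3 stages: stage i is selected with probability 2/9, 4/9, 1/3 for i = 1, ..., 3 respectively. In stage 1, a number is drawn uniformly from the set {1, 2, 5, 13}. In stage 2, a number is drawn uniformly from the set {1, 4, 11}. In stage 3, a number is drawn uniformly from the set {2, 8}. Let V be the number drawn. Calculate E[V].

E[V | stage 1] = (1+2+5+13)/4 = 21/4.
E[V | stage 2] = (1+4+11)/3 = 16/3.
E[V | stage 3] = (2+8)/2 = 5.
E[V] = (2/9)·(21/4) + (4/9)·(16/3) + (1/3)·(5) = 281/54.

281/54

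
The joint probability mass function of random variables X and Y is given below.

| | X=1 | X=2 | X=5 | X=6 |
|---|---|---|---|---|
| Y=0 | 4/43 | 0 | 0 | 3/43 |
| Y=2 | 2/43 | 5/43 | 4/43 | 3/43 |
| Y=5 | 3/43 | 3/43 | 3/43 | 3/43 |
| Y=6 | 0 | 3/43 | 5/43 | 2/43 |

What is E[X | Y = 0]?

22/7

P(Y = 0) = 7/43.
Σ X·P over the event = 1·(4/43) + 6·(3/43) = 22/43.
E[X | Y = 0] = (22/43) / (7/43) = 22/7.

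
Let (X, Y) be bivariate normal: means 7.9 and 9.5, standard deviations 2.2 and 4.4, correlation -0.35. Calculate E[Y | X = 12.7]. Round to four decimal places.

6.1400

For a bivariate normal, E[Y | X=x] = μ_Y + ρ·(σ_Y/σ_X)·(x − μ_X).
E[Y | X=12.7] = 9.5 + (-0.35)·(4.4/2.2)·(12.7 − (7.9)) = 9.5 + (-0.7)·(4.8) = 6.1400.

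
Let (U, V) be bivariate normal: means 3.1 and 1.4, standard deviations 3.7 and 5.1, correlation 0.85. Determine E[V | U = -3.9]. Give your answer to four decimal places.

The regression of V on U has slope ρ·σ_V/σ_U and passes through (μ_U, μ_V).
E[V | U=-3.9] = 1.4 + (0.85)·(5.1/3.7)·(-3.9 − (3.1)) = 1.4 + (1.171622)·(-7) = -6.8014.

-6.8014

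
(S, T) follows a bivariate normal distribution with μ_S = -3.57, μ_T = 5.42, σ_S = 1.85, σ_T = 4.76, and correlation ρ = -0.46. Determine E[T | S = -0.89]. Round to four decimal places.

2.2480

The regression of T on S has slope ρ·σ_T/σ_S and passes through (μ_S, μ_T).
E[T | S=-0.89] = 5.42 + (-0.46)·(4.76/1.85)·(-0.89 − (-3.57)) = 5.42 + (-1.1836)·(2.68) = 2.2480.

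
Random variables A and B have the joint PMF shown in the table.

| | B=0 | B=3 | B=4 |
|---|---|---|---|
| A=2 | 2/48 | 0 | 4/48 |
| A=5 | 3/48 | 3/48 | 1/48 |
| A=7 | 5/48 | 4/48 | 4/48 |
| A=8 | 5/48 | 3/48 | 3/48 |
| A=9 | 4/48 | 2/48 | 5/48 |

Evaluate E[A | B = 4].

110/17

P(B = 4) = 17/48.
Summing A·P(A=x,B=y) over the conditioning event gives 55/24.
E[A | B = 4] = (55/24) / (17/48) = 110/17.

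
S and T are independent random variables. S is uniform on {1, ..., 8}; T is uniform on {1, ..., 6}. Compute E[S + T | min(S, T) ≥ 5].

P(min(S, T) ≥ 5) = 1/6.
Summing (S+T)·P(x,y) over outcomes with min(S, T) ≥ 5 gives 2.
E[S + T | min(S, T) ≥ 5] = (2) / (1/6) = 12.

12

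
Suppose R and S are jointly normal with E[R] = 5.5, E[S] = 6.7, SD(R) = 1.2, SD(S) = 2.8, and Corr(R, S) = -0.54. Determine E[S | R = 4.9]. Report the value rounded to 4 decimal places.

The regression of S on R has slope ρ·σ_S/σ_R and passes through (μ_R, μ_S).
E[S | R=4.9] = 6.7 + (-0.54)·(2.8/1.2)·(4.9 − (5.5)) = 6.7 + (-1.26)·(-0.6) = 7.4560.

7.4560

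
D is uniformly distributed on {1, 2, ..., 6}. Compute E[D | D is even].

4

Given D is even, D is equally likely to be any of {2, 4, 6}.
E[D | D is even] = (2 + 4 + 6) / 3 = 4.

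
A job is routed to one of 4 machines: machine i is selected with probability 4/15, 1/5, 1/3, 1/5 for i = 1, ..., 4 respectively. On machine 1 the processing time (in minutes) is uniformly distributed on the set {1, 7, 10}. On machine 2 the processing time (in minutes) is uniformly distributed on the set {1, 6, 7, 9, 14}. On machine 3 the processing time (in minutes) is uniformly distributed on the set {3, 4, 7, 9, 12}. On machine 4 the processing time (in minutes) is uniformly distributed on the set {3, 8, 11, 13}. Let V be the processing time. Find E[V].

2149/300

E[V | machine 1] = (1+7+10)/3 = 6.
E[V | machine 2] = (1+6+7+9+14)/5 = 37/5.
E[V | machine 3] = (3+4+7+9+12)/5 = 7.
E[V | machine 4] = (3+8+11+13)/4 = 35/4.
By the law of total expectation,
E[V] = (4/15)·(6) + (1/5)·(37/5) + (1/3)·(7) + (1/5)·(35/4) = 2149/300.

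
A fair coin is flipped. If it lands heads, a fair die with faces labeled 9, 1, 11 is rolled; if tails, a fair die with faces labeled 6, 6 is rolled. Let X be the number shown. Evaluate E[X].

E[X | heads] = (9+1+11)/3 = 7.
E[X | tails] = (6+6)/2 = 6.
By the law of total expectation,
E[X] = (1/2)·(7) + (1/2)·(6) = 13/2.

13/2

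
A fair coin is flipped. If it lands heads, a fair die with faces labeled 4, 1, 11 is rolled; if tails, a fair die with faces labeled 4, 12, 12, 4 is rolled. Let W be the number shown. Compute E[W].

E[W | heads] = (4+1+11)/3 = 16/3.
E[W | tails] = (4+12+12+4)/4 = 8.
By the law of total expectation,
E[W] = (1/2)·(16/3) + (1/2)·(8) = 20/3.

20/3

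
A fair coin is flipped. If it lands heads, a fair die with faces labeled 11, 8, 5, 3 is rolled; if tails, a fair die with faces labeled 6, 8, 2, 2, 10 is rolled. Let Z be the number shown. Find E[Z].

247/40

E[Z | heads] = (11+8+5+3)/4 = 27/4.
E[Z | tails] = (6+8+2+2+10)/5 = 28/5.
By the law of total expectation,
E[Z] = (1/2)·(27/4) + (1/2)·(28/5) = 247/40.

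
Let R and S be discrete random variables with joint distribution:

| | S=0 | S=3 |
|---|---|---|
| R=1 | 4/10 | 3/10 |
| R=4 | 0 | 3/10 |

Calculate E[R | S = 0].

1

P(S = 0) = 2/5.
Σ R·P over the event = 1·(4/10) = 2/5.
E[R | S = 0] = (2/5) / (2/5) = 1.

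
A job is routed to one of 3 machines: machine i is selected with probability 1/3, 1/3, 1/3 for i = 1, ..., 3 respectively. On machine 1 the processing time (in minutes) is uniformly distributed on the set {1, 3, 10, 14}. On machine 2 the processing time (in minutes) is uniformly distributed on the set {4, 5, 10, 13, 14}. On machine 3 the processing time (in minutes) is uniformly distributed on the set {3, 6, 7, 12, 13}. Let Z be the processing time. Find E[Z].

122/15

E[Z | machine 1] = (1+3+10+14)/4 = 7.
E[Z | machine 2] = (4+5+10+13+14)/5 = 46/5.
E[Z | machine 3] = (3+6+7+12+13)/5 = 41/5.
By the law of total expectation,
E[Z] = (1/3)·(7) + (1/3)·(46/5) + (1/3)·(41/5) = 122/15.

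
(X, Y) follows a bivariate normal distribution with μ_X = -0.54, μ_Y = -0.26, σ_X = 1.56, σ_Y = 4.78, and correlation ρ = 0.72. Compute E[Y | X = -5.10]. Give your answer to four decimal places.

E[Y | X=x] = μ_Y + ρ(σ_Y/σ_X)(x − μ_X) for jointly normal variables.
E[Y | X=-5.10] = -0.26 + (0.72)·(4.78/1.56)·(-5.10 − (-0.54)) = -0.26 + (2.206154)·(-4.56) = -10.3201.

-10.3201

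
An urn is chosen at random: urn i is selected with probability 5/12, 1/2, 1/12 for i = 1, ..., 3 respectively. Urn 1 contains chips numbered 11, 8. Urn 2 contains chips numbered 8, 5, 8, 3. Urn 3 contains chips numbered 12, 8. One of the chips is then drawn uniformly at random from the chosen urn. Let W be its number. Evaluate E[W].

187/24

E[W | urn 1] = (11+8)/2 = 19/2.
E[W | urn 2] = (8+5+8+3)/4 = 6.
E[W | urn 3] = (12+8)/2 = 10.
By the law of total expectation,
E[W] = (5/12)·(19/2) + (1/2)·(6) + (1/12)·(10) = 187/24.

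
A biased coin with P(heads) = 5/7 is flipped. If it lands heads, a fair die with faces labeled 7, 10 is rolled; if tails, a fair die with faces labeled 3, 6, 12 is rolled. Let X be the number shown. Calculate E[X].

113/14

E[X | heads] = (7+10)/2 = 17/2.
E[X | tails] = (3+6+12)/3 = 7.
By the law of total expectation,
E[X] = (5/7)·(17/2) + (2/7)·(7) = 113/14.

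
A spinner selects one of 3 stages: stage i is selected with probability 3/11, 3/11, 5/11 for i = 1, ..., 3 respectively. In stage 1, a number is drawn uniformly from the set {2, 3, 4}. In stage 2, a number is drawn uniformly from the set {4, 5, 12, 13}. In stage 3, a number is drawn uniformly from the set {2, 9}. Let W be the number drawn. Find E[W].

62/11

E[W | stage 1] = (2+3+4)/3 = 3.
E[W | stage 2] = (4+5+12+13)/4 = 17/2.
E[W | stage 3] = (2+9)/2 = 11/2.
E[W] = (3/11)·(3) + (3/11)·(17/2) + (5/11)·(11/2) = 62/11.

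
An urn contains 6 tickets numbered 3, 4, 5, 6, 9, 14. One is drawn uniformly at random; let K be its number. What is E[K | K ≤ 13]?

P(K ≤ 13) = 5/6.
Σ over the event: 3·1/6 + 4·1/6 + 5·1/6 + 6·1/6 + 9·1/6 = 9/2.
E[K | K ≤ 13] = (9/2) / (5/6) = 27/5.

27/5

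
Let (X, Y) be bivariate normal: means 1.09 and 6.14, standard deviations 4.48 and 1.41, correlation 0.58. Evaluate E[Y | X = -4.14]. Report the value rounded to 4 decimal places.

For a bivariate normal, E[Y | X=x] = μ_Y + ρ·(σ_Y/σ_X)·(x − μ_X).
E[Y | X=-4.14] = 6.14 + (0.58)·(1.41/4.48)·(-4.14 − (1.09)) = 6.14 + (0.18254)·(-5.23) = 5.1853.

5.1853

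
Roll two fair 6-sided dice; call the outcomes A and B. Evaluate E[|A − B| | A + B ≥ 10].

1

Outcomes with A + B ≥ 10: (4,6), (5,5), (5,6), (6,4), (6,5), (6,6), each with probability 1/36.
E[|A − B| | A + B ≥ 10] = (2 + 0 + 1 + 2 + 1 + 0) / 6 = 1.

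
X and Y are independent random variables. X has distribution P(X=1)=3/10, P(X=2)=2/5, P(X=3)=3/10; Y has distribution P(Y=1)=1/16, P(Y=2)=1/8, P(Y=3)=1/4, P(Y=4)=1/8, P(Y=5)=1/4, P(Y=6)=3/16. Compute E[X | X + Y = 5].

P(X + Y = 5) = 7/40.
Summing X·P(x,y) over outcomes with X + Y = 5 gives 7/20.
E[X | X + Y = 5] = (7/20) / (7/40) = 2.

2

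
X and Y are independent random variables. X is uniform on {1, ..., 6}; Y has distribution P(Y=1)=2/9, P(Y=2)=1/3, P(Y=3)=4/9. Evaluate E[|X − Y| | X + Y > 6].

11/4

P(X + Y > 6) = 10/27.
Summing |X−Y|·P(x,y) over outcomes with X + Y > 6 gives 55/54.
E[|X − Y| | X + Y > 6] = (55/54) / (10/27) = 11/4.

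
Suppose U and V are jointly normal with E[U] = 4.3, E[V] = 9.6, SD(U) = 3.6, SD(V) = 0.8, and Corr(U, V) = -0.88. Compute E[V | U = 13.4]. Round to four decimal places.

The regression of V on U has slope ρ·σ_V/σ_U and passes through (μ_U, μ_V).
E[V | U=13.4] = 9.6 + (-0.88)·(0.8/3.6)·(13.4 − (4.3)) = 9.6 + (-0.19556)·(9.1) = 7.8204.

7.8204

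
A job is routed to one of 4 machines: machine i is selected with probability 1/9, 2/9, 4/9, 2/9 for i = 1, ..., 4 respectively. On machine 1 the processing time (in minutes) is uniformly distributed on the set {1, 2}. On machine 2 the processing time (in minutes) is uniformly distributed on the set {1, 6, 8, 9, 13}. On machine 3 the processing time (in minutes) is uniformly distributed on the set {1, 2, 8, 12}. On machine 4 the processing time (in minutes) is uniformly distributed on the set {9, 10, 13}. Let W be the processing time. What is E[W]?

E[W | machine 1] = (1+2)/2 = 3/2.
E[W | machine 2] = (1+6+8+9+13)/5 = 37/5.
E[W | machine 3] = (1+2+8+12)/4 = 23/4.
E[W | machine 4] = (9+10+13)/3 = 32/3.
By the law of total expectation,
E[W] = (1/9)·(3/2) + (2/9)·(37/5) + (4/9)·(23/4) + (2/9)·(32/3) = 1819/270.

1819/270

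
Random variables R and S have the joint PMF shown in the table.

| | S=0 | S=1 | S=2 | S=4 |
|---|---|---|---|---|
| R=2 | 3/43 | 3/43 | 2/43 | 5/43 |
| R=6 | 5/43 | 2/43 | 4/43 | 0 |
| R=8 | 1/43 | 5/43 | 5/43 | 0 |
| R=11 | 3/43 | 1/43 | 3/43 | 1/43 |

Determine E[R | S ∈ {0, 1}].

146/23

P(S ∈ {0, 1}) = 23/43.
Σ R·P over the event = 2·(3/43) + 2·(3/43) + 6·(5/43) + 6·(2/43) + 8·(1/43) + 8·(5/43) + 11·(3/43) + 11·(1/43) = 146/43.
E[R | S ∈ {0, 1}] = (146/43) / (23/43) = 146/23.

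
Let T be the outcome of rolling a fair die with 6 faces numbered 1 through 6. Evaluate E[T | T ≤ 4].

5/2

Given T ≤ 4, T is equally likely to be any of {1, 2, 3, 4}.
E[T | T ≤ 4] = (1 + 2 + 3 + 4) / 4 = 5/2.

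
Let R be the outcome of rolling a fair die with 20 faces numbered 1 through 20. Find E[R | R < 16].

P(R < 16) = 3/4.
E[R | R < 16] = (6) / (3/4) = 8.

8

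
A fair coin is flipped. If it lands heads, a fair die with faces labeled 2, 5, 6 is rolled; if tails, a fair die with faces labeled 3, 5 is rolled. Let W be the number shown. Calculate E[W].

E[W | heads] = (2+5+6)/3 = 13/3.
E[W | tails] = (3+5)/2 = 4.
E[W] = (1/2)·(13/3) + (1/2)·(4) = 25/6.

25/6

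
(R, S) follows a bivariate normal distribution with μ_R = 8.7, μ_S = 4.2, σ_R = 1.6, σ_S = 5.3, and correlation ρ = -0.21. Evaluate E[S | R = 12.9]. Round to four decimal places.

The regression of S on R has slope ρ·σ_S/σ_R and passes through (μ_R, μ_S).
E[S | R=12.9] = 4.2 + (-0.21)·(5.3/1.6)·(12.9 − (8.7)) = 4.2 + (-0.69563)·(4.2) = 1.2784.

1.2784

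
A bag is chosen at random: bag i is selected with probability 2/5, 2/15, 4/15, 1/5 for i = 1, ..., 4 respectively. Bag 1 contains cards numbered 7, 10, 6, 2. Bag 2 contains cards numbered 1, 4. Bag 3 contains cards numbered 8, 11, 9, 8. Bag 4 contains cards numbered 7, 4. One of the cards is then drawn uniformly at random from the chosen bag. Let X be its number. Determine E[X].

19/3

E[X | bag 1] = (7+10+6+2)/4 = 25/4.
E[X | bag 2] = (1+4)/2 = 5/2.
E[X | bag 3] = (8+11+9+8)/4 = 9.
E[X | bag 4] = (7+4)/2 = 11/2.
E[X] = (2/5)·(25/4) + (2/15)·(5/2) + (4/15)·(9) + (1/5)·(11/2) = 19/3.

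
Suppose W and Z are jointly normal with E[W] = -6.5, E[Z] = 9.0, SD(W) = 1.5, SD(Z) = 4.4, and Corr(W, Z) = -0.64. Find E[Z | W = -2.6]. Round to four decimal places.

The regression of Z on W has slope ρ·σ_Z/σ_W and passes through (μ_W, μ_Z).
E[Z | W=-2.6] = 9.0 + (-0.64)·(4.4/1.5)·(-2.6 − (-6.5)) = 9.0 + (-1.87733)·(3.9) = 1.6784.

1.6784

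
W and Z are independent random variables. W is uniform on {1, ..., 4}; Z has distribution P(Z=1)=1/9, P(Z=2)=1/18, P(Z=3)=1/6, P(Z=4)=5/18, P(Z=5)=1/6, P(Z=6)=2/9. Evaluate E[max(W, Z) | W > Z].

37/11

P(W > Z) = 11/72.
Summing max(W,Z)·P(x,y) over outcomes with W > Z gives 37/72.
E[max(W, Z) | W > Z] = (37/72) / (11/72) = 37/11.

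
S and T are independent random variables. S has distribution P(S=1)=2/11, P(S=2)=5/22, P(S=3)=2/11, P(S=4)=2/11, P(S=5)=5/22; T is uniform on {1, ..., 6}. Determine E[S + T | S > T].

91/15

P(S > T) = 15/44.
Summing (S+T)·P(x,y) over outcomes with S > T gives 91/44.
E[S + T | S > T] = (91/44) / (15/44) = 91/15.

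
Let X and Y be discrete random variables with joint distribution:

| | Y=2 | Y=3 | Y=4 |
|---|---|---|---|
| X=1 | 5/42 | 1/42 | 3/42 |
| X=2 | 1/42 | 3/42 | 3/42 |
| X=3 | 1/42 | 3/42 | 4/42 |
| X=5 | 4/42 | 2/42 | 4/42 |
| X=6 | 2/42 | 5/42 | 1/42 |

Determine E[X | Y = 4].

47/15

P(Y = 4) = 5/14.
Σ X·P over the event = 1·(3/42) + 2·(3/42) + 3·(4/42) + 5·(4/42) + 6·(1/42) = 47/42.
E[X | Y = 4] = (47/42) / (5/14) = 47/15.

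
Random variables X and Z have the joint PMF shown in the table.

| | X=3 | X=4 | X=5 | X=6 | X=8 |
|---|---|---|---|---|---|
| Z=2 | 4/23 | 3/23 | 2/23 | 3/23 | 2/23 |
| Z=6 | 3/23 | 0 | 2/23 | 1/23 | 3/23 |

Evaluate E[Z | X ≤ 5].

24/7

P(X ≤ 5) = 14/23.
Summing Z·P(X=x,Z=y) over the conditioning event gives 48/23.
E[Z | X ≤ 5] = (48/23) / (14/23) = 24/7.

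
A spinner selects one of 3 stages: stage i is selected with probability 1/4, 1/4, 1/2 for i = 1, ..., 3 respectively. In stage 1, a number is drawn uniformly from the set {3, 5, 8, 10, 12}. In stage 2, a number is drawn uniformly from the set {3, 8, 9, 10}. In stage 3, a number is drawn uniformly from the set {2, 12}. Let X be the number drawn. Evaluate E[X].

E[X | stage 1] = (3+5+8+10+12)/5 = 38/5.
E[X | stage 2] = (3+8+9+10)/4 = 15/2.
E[X | stage 3] = (2+12)/2 = 7.
By the law of total expectation,
E[X] = (1/4)·(38/5) + (1/4)·(15/2) + (1/2)·(7) = 291/40.

291/40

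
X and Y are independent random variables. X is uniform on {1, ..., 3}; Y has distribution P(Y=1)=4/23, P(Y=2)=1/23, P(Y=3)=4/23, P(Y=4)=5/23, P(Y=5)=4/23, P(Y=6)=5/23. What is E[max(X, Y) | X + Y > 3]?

P(X + Y > 3) = 20/23.
Summing max(X,Y)·P(x,y) over outcomes with X + Y > 3 gives 263/69.
E[max(X, Y) | X + Y > 3] = (263/69) / (20/23) = 263/60.

263/60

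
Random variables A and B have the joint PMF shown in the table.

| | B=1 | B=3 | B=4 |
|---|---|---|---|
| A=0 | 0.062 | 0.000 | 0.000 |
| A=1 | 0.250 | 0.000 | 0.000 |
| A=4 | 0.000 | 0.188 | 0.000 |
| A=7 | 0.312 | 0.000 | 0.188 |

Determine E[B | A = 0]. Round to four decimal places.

P(A = 0) = 0.062.
Σ B·P over the event = 1·(0.062) = 0.062.
E[B | A = 0] = (0.062) / (0.062) = 1.0000.

1.0000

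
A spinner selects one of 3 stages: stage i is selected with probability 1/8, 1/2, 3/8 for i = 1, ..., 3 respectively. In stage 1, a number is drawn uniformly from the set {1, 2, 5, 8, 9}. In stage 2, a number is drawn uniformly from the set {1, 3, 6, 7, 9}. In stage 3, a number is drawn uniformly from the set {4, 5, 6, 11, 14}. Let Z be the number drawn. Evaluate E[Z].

249/40

E[Z | stage 1] = (1+2+5+8+9)/5 = 5.
E[Z | stage 2] = (1+3+6+7+9)/5 = 26/5.
E[Z | stage 3] = (4+5+6+11+14)/5 = 8.
E[Z] = (1/8)·(5) + (1/2)·(26/5) + (3/8)·(8) = 249/40.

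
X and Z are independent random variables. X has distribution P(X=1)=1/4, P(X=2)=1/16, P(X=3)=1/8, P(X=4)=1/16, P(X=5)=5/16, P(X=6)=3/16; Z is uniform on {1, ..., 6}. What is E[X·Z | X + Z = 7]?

69/8

P(X + Z = 7) = 1/6.
Summing XZ·P(x,y) over outcomes with X + Z = 7 gives 23/16.
E[X·Z | X + Z = 7] = (23/16) / (1/6) = 69/8.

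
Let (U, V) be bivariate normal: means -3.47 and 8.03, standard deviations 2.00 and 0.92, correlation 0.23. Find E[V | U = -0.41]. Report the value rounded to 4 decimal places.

8.3537

E[V | U=x] = μ_V + ρ(σ_V/σ_U)(x − μ_U) for jointly normal variables.
E[V | U=-0.41] = 8.03 + (0.23)·(0.92/2.00)·(-0.41 − (-3.47)) = 8.03 + (0.1058)·(3.06) = 8.3537.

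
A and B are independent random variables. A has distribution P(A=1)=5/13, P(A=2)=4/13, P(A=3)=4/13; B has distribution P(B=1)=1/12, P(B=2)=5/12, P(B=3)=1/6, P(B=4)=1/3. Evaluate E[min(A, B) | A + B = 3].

P(A + B = 3) = 29/156.
Summing min(A,B)·P(x,y) over outcomes with A + B = 3 gives 29/156.
E[min(A, B) | A + B = 3] = (29/156) / (29/156) = 1.

1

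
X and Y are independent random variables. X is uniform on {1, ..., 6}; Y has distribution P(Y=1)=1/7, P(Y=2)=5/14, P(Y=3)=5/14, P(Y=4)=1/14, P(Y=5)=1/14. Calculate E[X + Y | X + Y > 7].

95/11

P(X + Y > 7) = 11/42.
Summing (X+Y)·P(x,y) over outcomes with X + Y > 7 gives 95/42.
E[X + Y | X + Y > 7] = (95/42) / (11/42) = 95/11.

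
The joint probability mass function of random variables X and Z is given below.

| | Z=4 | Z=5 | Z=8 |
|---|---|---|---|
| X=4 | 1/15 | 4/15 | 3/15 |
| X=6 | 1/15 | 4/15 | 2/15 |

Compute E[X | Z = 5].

P(Z = 5) = 8/15.
Σ X·P over the event = 4·(4/15) + 6·(4/15) = 8/3.
E[X | Z = 5] = (8/3) / (8/15) = 5.

5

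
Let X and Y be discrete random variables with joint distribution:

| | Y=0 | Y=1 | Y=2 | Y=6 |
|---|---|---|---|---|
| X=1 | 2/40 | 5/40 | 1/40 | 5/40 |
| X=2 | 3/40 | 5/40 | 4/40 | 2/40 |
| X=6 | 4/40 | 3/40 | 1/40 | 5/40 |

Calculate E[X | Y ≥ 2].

P(Y ≥ 2) = 9/20.
Σ X·P over the event = 1·(1/40) + 1·(5/40) + 2·(4/40) + 2·(2/40) + 6·(1/40) + 6·(5/40) = 27/20.
E[X | Y ≥ 2] = (27/20) / (9/20) = 3.

3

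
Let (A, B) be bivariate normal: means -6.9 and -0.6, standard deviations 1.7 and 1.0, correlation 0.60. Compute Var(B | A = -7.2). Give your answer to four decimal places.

0.6400

Var(B | A=x) = (1 − ρ²)·σ_B².
Var(B | A=-7.2) = (1.0)²·(1 − (0.60)²) = 1·0.64 = 0.6400.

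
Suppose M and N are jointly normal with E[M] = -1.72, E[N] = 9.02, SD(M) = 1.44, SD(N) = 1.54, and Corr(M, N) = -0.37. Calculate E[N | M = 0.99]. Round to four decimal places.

For a bivariate normal, E[N | M=x] = μ_N + ρ·(σ_N/σ_M)·(x − μ_M).
E[N | M=0.99] = 9.02 + (-0.37)·(1.54/1.44)·(0.99 − (-1.72)) = 9.02 + (-0.39569)·(2.71) = 7.9477.

7.9477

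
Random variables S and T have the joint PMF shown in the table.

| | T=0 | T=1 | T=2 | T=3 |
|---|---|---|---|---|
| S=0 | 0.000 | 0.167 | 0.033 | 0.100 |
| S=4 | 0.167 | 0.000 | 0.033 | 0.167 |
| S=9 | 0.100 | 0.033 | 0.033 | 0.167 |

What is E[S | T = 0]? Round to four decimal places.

P(T = 0) = 0.267.
Σ S·P over the event = 4·(0.167) + 9·(0.100) = 1.568.
E[S | T = 0] = (1.568) / (0.267) = 5.8727.

5.8727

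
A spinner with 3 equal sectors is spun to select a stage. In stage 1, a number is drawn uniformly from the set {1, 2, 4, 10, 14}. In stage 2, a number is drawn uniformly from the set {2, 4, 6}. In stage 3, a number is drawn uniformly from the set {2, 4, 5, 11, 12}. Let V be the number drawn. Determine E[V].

E[V | stage 1] = (1+2+4+10+14)/5 = 31/5.
E[V | stage 2] = (2+4+6)/3 = 4.
E[V | stage 3] = (2+4+5+11+12)/5 = 34/5.
By the law of total expectation,
E[V] = (1/3)·(31/5) + (1/3)·(4) + (1/3)·(34/5) = 17/3.

17/3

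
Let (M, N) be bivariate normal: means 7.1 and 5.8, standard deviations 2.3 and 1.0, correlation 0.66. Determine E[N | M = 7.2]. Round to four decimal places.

5.8287

E[N | M=x] = μ_N + ρ(σ_N/σ_M)(x − μ_M) for jointly normal variables.
E[N | M=7.2] = 5.8 + (0.66)·(1.0/2.3)·(7.2 − (7.1)) = 5.8 + (0.28696)·(0.1) = 5.8287.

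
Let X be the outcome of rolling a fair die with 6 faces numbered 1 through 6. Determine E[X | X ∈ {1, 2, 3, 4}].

P(X ∈ {1, 2, 3, 4}) = 2/3.
Σ over the event: 1·1/6 + 2·1/6 + 3·1/6 + 4·1/6 = 5/3.
E[X | X ∈ {1, 2, 3, 4}] = (5/3) / (2/3) = 5/2.

5/2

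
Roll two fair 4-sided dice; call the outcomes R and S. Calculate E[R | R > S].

Outcomes with R > S: (2,1), (3,1), (3,2), (4,1), (4,2), (4,3), each with probability 1/16.
E[R | R > S] = (2 + 3 + 3 + 4 + 4 + 4) / 6 = 10/3.

10/3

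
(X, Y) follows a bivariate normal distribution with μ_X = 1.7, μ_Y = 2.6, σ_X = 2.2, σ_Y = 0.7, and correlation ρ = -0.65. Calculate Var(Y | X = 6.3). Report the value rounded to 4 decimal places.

The conditional variance in a bivariate normal is σ_Y²(1 − ρ²), independent of x.
Var(Y | X=6.3) = (0.7)²·(1 − (-0.65)²) = 0.49·0.5775 = 0.2830.

0.2830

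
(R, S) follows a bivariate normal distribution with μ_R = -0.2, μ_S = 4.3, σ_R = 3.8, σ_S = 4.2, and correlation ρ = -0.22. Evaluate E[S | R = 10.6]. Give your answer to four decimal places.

For a bivariate normal, E[S | R=x] = μ_S + ρ·(σ_S/σ_R)·(x − μ_R).
E[S | R=10.6] = 4.3 + (-0.22)·(4.2/3.8)·(10.6 − (-0.2)) = 4.3 + (-0.24316)·(10.8) = 1.6739.

1.6739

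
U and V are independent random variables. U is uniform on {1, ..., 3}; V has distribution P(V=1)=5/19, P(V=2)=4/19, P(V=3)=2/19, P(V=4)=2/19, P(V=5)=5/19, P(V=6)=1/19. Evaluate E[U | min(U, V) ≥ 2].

P(min(U, V) ≥ 2) = 28/57.
Summing U·P(x,y) over outcomes with min(U, V) ≥ 2 gives 70/57.
E[U | min(U, V) ≥ 2] = (70/57) / (28/57) = 5/2.

5/2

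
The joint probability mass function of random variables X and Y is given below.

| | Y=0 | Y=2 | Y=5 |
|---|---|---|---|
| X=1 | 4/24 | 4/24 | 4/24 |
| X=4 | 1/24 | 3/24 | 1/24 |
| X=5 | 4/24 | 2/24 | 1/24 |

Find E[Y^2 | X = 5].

33/7

P(X = 5) = 7/24.
Σ Y^2·P over the event = 0·(4/24) + 4·(2/24) + 25·(1/24) = 11/8.
E[Y^2 | X = 5] = (11/8) / (7/24) = 33/7.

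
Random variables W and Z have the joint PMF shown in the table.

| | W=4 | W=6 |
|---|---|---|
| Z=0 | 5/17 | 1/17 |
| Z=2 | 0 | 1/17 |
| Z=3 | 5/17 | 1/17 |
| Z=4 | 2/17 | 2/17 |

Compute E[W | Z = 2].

P(Z = 2) = 1/17.
Σ W·P over the event = 6·(1/17) = 6/17.
E[W | Z = 2] = (6/17) / (1/17) = 6.

6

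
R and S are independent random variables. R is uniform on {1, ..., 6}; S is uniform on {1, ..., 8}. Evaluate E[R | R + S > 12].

Outcomes with R + S > 12: (5,8), (6,7), (6,8), each with probability 1/48.
E[R | R + S > 12] = (5 + 6 + 6) / 3 = 17/3.

17/3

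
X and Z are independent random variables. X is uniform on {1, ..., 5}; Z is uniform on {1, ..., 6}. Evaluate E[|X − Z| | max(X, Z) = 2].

Outcomes with max(X, Z) = 2: (1,2), (2,1), (2,2), each with probability 1/30.
E[|X − Z| | max(X, Z) = 2] = (1 + 1 + 0) / 3 = 2/3.

2/3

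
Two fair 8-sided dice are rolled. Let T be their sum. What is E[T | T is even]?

P(T is even) = 1/2.
Σ over the event: 2·1/64 + 4·3/64 + 6·5/64 + 8·7/64 + 10·7/64 + 12·5/64 + 14·3/64 + 16·1/64 = 9/2.
E[T | T is even] = (9/2) / (1/2) = 9.

9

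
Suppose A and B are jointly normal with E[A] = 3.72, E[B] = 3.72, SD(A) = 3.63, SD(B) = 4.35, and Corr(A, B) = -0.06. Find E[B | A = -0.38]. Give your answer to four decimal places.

For a bivariate normal, E[B | A=x] = μ_B + ρ·(σ_B/σ_A)·(x − μ_A).
E[B | A=-0.38] = 3.72 + (-0.06)·(4.35/3.63)·(-0.38 − (3.72)) = 3.72 + (-0.071901)·(-4.1) = 4.0148.

4.0148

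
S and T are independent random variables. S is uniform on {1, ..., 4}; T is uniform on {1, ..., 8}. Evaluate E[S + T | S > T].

5

P(S > T) = 3/16.
Summing (S+T)·P(x,y) over outcomes with S > T gives 15/16.
E[S + T | S > T] = (15/16) / (3/16) = 5.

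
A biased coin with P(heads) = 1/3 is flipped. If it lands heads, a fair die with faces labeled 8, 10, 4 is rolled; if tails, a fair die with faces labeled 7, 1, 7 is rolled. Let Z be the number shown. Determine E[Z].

52/9

E[Z | heads] = (8+10+4)/3 = 22/3.
E[Z | tails] = (7+1+7)/3 = 5.
E[Z] = (1/3)·(22/3) + (2/3)·(5) = 52/9.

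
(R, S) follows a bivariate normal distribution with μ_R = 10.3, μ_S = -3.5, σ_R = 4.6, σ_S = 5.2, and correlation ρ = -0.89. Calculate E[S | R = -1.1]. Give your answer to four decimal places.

7.9694

For a bivariate normal, E[S | R=x] = μ_S + ρ·(σ_S/σ_R)·(x − μ_R).
E[S | R=-1.1] = -3.5 + (-0.89)·(5.2/4.6)·(-1.1 − (10.3)) = -3.5 + (-1.00609)·(-11.4) = 7.9694.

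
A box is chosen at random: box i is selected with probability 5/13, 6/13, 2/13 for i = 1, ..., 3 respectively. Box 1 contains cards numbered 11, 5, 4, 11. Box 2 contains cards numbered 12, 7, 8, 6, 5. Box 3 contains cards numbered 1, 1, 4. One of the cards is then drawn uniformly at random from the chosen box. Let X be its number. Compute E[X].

E[X | box 1] = (11+5+4+11)/4 = 31/4.
E[X | box 2] = (12+7+8+6+5)/5 = 38/5.
E[X | box 3] = (1+1+4)/3 = 2.
E[X] = (5/13)·(31/4) + (6/13)·(38/5) + (2/13)·(2) = 1767/260.

1767/260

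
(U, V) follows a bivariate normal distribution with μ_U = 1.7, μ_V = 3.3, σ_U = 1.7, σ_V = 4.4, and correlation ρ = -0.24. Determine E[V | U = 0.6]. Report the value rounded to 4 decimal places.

3.9833

For a bivariate normal, E[V | U=x] = μ_V + ρ·(σ_V/σ_U)·(x − μ_U).
E[V | U=0.6] = 3.3 + (-0.24)·(4.4/1.7)·(0.6 − (1.7)) = 3.3 + (-0.62118)·(-1.1) = 3.9833.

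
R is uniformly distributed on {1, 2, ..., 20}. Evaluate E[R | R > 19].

Given R > 19, R is equally likely to be any of {20}.
E[R | R > 19] = (20) / 1 = 20.

20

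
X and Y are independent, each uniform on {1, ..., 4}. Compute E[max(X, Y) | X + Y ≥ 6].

Outcomes with X + Y ≥ 6: (2,4), (3,3), (3,4), (4,2), (4,3), (4,4), each with probability 1/16.
E[max(X, Y) | X + Y ≥ 6] = (4 + 3 + 4 + 4 + 4 + 4) / 6 = 23/6.

23/6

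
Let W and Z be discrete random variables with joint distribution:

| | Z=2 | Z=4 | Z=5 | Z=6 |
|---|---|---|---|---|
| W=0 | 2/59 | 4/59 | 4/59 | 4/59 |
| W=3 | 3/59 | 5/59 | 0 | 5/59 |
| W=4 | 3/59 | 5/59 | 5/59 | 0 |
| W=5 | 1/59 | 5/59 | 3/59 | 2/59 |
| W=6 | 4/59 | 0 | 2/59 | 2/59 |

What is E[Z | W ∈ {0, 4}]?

115/27

P(W ∈ {0, 4}) = 27/59.
Σ Z·P over the event = 2·(2/59) + 4·(4/59) + 5·(4/59) + 6·(4/59) + 2·(3/59) + 4·(5/59) + 5·(5/59) = 115/59.
E[Z | W ∈ {0, 4}] = (115/59) / (27/59) = 115/27.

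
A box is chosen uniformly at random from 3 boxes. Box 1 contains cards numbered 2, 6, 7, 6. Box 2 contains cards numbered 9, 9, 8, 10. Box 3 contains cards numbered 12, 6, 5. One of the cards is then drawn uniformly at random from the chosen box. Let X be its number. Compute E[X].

E[X | box 1] = (2+6+7+6)/4 = 21/4.
E[X | box 2] = (9+9+8+10)/4 = 9.
E[X | box 3] = (12+6+5)/3 = 23/3.
E[X] = (1/3)·(21/4) + (1/3)·(9) + (1/3)·(23/3) = 263/36.

263/36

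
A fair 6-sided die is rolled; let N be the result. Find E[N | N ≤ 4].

Given N ≤ 4, N is equally likely to be any of {1, 2, 3, 4}.
E[N | N ≤ 4] = (1 + 2 + 3 + 4) / 4 = 5/2.

5/2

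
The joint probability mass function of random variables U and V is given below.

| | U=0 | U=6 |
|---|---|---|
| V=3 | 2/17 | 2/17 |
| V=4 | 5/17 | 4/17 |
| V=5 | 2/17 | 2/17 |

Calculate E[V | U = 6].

P(U = 6) = 8/17.
Σ V·P over the event = 3·(2/17) + 4·(4/17) + 5·(2/17) = 32/17.
E[V | U = 6] = (32/17) / (8/17) = 4.

4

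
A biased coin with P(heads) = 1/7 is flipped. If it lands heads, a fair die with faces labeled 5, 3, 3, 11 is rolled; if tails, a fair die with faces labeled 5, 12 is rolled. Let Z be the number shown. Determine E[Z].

113/14

E[Z | heads] = (5+3+3+11)/4 = 11/2.
E[Z | tails] = (5+12)/2 = 17/2.
By the law of total expectation,
E[Z] = (1/7)·(11/2) + (6/7)·(17/2) = 113/14.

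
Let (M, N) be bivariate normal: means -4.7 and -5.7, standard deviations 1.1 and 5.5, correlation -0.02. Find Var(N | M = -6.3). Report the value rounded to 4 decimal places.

30.2379

Var(N | M=x) = (1 − ρ²)·σ_N².
Var(N | M=-6.3) = (5.5)²·(1 − (-0.02)²) = 30.25·0.9996 = 30.2379.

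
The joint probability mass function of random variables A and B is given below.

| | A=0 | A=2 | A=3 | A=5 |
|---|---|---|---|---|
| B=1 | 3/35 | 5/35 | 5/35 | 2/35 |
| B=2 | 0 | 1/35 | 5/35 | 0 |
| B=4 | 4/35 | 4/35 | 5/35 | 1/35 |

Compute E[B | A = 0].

P(A = 0) = 1/5.
Summing B·P(A=x,B=y) over the conditioning event gives 19/35.
E[B | A = 0] = (19/35) / (1/5) = 19/7.

19/7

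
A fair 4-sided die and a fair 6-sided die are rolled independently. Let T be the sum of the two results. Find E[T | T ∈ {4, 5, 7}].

P(T ∈ {4, 5, 7}) = 11/24.
Σ over the event: 4·1/8 + 5·1/6 + 7·1/6 = 5/2.
E[T | T ∈ {4, 5, 7}] = (5/2) / (11/24) = 60/11.

60/11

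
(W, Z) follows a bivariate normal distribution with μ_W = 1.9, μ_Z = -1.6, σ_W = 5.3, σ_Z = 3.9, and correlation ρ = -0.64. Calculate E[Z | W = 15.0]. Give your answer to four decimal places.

E[Z | W=x] = μ_Z + ρ(σ_Z/σ_W)(x − μ_W) for jointly normal variables.
E[Z | W=15.0] = -1.6 + (-0.64)·(3.9/5.3)·(15.0 − (1.9)) = -1.6 + (-0.470943)·(13.1) = -7.7694.

-7.7694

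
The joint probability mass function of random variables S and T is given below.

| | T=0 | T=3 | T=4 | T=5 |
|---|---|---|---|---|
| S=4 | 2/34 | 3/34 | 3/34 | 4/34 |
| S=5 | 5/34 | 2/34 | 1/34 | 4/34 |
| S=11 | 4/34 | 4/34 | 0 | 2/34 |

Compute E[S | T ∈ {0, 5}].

45/7

P(T ∈ {0, 5}) = 21/34.
Summing S·P(S=x,T=y) over the conditioning event gives 135/34.
E[S | T ∈ {0, 5}] = (135/34) / (21/34) = 45/7.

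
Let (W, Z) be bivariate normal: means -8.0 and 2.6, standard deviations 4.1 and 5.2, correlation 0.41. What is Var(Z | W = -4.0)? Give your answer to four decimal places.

The conditional variance in a bivariate normal is σ_Z²(1 − ρ²), independent of x.
Var(Z | W=-4.0) = (5.2)²·(1 − (0.41)²) = 27.04·0.8319 = 22.4946.

22.4946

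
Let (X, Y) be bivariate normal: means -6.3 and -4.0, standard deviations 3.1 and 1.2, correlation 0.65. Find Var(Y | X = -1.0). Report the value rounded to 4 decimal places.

0.8316

The conditional variance in a bivariate normal is σ_Y²(1 − ρ²), independent of x.
Var(Y | X=-1.0) = (1.2)²·(1 − (0.65)²) = 1.44·0.5775 = 0.8316.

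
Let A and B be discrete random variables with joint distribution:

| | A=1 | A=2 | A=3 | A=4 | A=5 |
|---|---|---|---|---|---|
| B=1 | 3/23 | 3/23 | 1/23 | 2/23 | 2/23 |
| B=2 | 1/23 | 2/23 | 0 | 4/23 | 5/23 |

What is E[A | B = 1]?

30/11

P(B = 1) = 11/23.
Σ A·P over the event = 1·(3/23) + 2·(3/23) + 3·(1/23) + 4·(2/23) + 5·(2/23) = 30/23.
E[A | B = 1] = (30/23) / (11/23) = 30/11.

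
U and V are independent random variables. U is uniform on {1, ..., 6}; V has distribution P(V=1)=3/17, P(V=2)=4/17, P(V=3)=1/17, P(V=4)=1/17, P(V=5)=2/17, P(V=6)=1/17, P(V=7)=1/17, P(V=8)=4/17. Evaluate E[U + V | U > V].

122/19

P(U > V) = 19/51.
Summing (U+V)·P(x,y) over outcomes with U > V gives 122/51.
E[U + V | U > V] = (122/51) / (19/51) = 122/19.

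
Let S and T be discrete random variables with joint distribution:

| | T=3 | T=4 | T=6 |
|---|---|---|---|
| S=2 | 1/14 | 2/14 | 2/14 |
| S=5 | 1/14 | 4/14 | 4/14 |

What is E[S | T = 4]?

4

P(T = 4) = 3/7.
Σ S·P over the event = 2·(2/14) + 5·(4/14) = 12/7.
E[S | T = 4] = (12/7) / (3/7) = 4.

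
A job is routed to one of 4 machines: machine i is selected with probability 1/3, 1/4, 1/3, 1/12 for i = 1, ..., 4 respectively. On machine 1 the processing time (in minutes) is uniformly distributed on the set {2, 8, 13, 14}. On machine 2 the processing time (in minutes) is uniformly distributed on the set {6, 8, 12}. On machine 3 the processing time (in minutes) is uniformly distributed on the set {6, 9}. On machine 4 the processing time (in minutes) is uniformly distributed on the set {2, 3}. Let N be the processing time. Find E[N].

191/24

E[N | machine 1] = (2+8+13+14)/4 = 37/4.
E[N | machine 2] = (6+8+12)/3 = 26/3.
E[N | machine 3] = (6+9)/2 = 15/2.
E[N | machine 4] = (2+3)/2 = 5/2.
E[N] = (1/3)·(37/4) + (1/4)·(26/3) + (1/3)·(15/2) + (1/12)·(5/2) = 191/24.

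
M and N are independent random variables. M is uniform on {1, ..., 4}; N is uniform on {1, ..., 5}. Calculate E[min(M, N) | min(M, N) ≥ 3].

Outcomes with min(M, N) ≥ 3: (3,3), (3,4), (3,5), (4,3), (4,4), (4,5), each with probability 1/20.
E[min(M, N) | min(M, N) ≥ 3] = (3 + 3 + 3 + 3 + 4 + 4) / 6 = 10/3.

10/3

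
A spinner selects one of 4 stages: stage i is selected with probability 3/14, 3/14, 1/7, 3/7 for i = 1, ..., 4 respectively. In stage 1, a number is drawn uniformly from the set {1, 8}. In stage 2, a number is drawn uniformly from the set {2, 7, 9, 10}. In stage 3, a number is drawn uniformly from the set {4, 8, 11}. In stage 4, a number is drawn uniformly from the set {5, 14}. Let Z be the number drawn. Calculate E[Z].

641/84

E[Z | stage 1] = (1+8)/2 = 9/2.
E[Z | stage 2] = (2+7+9+10)/4 = 7.
E[Z | stage 3] = (4+8+11)/3 = 23/3.
E[Z | stage 4] = (5+14)/2 = 19/2.
By the law of total expectation,
E[Z] = (3/14)·(9/2) + (3/14)·(7) + (1/7)·(23/3) + (3/7)·(19/2) = 641/84.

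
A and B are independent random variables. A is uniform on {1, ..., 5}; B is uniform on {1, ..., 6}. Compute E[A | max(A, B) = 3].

12/5

Outcomes with max(A, B) = 3: (1,3), (2,3), (3,1), (3,2), (3,3), each with probability 1/30.
E[A | max(A, B) = 3] = (1 + 2 + 3 + 3 + 3) / 5 = 12/5.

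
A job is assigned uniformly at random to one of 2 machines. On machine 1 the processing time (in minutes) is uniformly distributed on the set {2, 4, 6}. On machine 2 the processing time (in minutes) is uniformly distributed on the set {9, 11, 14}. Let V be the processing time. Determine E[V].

23/3

E[V | machine 1] = (2+4+6)/3 = 4.
E[V | machine 2] = (9+11+14)/3 = 34/3.
By the law of total expectation,
E[V] = (1/2)·(4) + (1/2)·(34/3) = 23/3.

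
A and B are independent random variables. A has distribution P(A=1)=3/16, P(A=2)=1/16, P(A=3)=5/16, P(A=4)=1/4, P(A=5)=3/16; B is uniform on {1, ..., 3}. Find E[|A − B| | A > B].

P(A > B) = 2/3.
Summing |A−B|·P(x,y) over outcomes with A > B gives 67/48.
E[|A − B| | A > B] = (67/48) / (2/3) = 67/32.

67/32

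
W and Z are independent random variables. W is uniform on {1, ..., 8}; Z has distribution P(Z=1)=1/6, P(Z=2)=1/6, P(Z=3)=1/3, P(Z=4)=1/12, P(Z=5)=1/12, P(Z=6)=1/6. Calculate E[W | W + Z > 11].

P(W + Z > 11) = 3/32.
Summing W·P(x,y) over outcomes with W + Z > 11 gives 65/96.
E[W | W + Z > 11] = (65/96) / (3/32) = 65/9.

65/9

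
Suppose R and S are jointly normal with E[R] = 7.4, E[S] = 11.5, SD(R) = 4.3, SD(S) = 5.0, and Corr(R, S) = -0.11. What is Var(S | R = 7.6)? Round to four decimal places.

24.6975

For a bivariate normal, Var(S | R=x) = σ_S²(1 − ρ²).
Var(S | R=7.6) = (5.0)²·(1 − (-0.11)²) = 25·0.9879 = 24.6975.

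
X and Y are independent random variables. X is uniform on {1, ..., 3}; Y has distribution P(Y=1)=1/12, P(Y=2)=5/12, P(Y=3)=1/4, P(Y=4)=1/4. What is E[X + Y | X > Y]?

P(X > Y) = 7/36.
Summing (X+Y)·P(x,y) over outcomes with X > Y gives 8/9.
E[X + Y | X > Y] = (8/9) / (7/36) = 32/7.

32/7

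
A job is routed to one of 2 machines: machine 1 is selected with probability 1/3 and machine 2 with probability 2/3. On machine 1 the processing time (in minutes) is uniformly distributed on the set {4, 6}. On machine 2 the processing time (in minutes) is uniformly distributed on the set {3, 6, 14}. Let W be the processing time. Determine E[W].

E[W | machine 1] = (4+6)/2 = 5.
E[W | machine 2] = (3+6+14)/3 = 23/3.
E[W] = (1/3)·(5) + (2/3)·(23/3) = 61/9.

61/9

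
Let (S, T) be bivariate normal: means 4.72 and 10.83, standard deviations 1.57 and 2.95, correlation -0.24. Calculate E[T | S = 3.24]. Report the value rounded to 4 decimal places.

11.4974

E[T | S=x] = μ_T + ρ(σ_T/σ_S)(x − μ_S) for jointly normal variables.
E[T | S=3.24] = 10.83 + (-0.24)·(2.95/1.57)·(3.24 − (4.72)) = 10.83 + (-0.45096)·(-1.48) = 11.4974.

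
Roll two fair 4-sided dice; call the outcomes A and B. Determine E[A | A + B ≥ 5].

Outcomes with A + B ≥ 5: (1,4), (2,3), (2,4), (3,2), (3,3), (3,4), (4,1), (4,2), (4,3), (4,4), each with probability 1/16.
E[A | A + B ≥ 5] = (1 + 2 + 2 + 3 + 3 + 3 + 4 + 4 + 4 + 4) / 10 = 3.

3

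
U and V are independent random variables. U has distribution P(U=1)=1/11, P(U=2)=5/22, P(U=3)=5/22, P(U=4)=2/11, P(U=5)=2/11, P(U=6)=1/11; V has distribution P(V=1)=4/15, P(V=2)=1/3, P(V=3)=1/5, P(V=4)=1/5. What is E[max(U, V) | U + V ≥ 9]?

11/2

P(U + V ≥ 9) = 4/55.
Summing max(U,V)·P(x,y) over outcomes with U + V ≥ 9 gives 2/5.
E[max(U, V) | U + V ≥ 9] = (2/5) / (4/55) = 11/2.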